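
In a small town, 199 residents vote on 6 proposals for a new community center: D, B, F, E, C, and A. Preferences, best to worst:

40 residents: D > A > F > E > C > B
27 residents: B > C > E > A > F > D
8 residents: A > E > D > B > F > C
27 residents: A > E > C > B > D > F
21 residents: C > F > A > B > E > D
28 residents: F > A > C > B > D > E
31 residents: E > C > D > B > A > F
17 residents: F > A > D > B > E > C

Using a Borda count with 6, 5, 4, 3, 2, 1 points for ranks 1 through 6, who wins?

A

D: 40·6 + 27·1 + 8·4 + 27·2 + 21·1 + 28·2 + 31·4 + 17·4 = 622
B: 40·1 + 27·6 + 8·3 + 27·3 + 21·3 + 28·3 + 31·3 + 17·3 = 598
F: 40·4 + 27·2 + 8·2 + 27·1 + 21·5 + 28·6 + 31·1 + 17·6 = 663
E: 40·3 + 27·4 + 8·5 + 27·5 + 21·2 + 28·1 + 31·6 + 17·2 = 693
C: 40·2 + 27·5 + 8·1 + 27·4 + 21·6 + 28·4 + 31·5 + 17·1 = 741
A: 40·5 + 27·3 + 8·6 + 27·6 + 21·4 + 28·5 + 31·2 + 17·5 = 862
A has the highest Borda score (862).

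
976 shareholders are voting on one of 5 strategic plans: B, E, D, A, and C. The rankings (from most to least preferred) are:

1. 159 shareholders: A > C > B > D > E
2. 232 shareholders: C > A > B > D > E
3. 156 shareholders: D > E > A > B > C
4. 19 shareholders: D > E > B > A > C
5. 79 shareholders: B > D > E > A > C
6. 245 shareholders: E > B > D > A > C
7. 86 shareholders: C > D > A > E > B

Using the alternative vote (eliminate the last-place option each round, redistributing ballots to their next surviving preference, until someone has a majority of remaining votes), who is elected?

D

Round 1: B 79, E 245, D 175, A 159, C 318. Eliminate B.
Round 2: E 245, D 254, A 159, C 318. Eliminate A.
Round 3: E 245, D 254, C 477. Eliminate E.
Round 4: D 499, C 477. D has a majority.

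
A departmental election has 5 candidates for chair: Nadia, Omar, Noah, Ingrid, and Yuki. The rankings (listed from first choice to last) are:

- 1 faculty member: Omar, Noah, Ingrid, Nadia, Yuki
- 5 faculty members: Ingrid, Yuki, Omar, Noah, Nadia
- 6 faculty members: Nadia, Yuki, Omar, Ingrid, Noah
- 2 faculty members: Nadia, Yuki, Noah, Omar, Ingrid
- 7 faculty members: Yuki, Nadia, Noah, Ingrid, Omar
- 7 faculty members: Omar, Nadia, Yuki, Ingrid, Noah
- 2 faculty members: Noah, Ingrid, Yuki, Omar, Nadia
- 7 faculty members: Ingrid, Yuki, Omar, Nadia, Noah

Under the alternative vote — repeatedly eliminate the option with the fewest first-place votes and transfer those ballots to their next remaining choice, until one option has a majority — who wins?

Round 1: Nadia 8, Omar 8, Noah 2, Ingrid 12, Yuki 7. Eliminate Noah.
Round 2: Nadia 8, Omar 8, Ingrid 14, Yuki 7. Eliminate Yuki.
Round 3: Nadia 15, Omar 8, Ingrid 14. Eliminate Omar.
Round 4: Nadia 22, Ingrid 15. Nadia has a majority.

Nadia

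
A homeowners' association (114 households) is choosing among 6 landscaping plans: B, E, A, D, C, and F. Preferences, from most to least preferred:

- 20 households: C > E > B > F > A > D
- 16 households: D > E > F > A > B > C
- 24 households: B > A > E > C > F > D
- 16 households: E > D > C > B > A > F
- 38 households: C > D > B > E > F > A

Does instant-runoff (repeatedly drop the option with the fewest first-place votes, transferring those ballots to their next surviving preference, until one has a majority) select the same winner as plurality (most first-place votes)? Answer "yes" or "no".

Instant-runoff — R1 B 24, E 16, A 0, D 16, C 58, F 0 (C winner). Winner: C.
Plurality — first-place votes: B 24, E 16, A 0, D 16, C 58, F 0. Winner: C.
The two methods agree.

yes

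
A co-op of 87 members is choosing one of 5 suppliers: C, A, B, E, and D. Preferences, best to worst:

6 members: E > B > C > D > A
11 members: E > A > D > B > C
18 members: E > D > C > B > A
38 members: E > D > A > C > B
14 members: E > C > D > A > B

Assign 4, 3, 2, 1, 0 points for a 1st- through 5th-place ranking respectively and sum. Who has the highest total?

E

C: 6·2 + 11·0 + 18·2 + 38·1 + 14·3 = 128
A: 6·0 + 11·3 + 18·0 + 38·2 + 14·1 = 123
B: 6·3 + 11·1 + 18·1 + 38·0 + 14·0 = 47
E: 6·4 + 11·4 + 18·4 + 38·4 + 14·4 = 348
D: 6·1 + 11·2 + 18·3 + 38·3 + 14·2 = 224
E has the highest Borda score (348).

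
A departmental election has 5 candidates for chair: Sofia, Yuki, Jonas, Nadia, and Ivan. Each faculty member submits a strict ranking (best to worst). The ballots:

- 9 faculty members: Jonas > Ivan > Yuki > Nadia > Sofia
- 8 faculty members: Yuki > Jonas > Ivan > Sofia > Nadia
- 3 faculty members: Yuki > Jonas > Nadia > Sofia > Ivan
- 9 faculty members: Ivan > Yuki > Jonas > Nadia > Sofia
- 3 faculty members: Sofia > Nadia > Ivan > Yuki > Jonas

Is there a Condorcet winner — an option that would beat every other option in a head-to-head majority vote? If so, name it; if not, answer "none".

Checking pairwise contests:
Yuki beats Sofia 29–3.
Ivan beats Yuki 21–11.
Yuki beats Jonas 23–9.
Yuki beats Nadia 29–3.
Jonas beats Ivan 20–12.
Every option loses at least one head-to-head, so there is no Condorcet winner.

none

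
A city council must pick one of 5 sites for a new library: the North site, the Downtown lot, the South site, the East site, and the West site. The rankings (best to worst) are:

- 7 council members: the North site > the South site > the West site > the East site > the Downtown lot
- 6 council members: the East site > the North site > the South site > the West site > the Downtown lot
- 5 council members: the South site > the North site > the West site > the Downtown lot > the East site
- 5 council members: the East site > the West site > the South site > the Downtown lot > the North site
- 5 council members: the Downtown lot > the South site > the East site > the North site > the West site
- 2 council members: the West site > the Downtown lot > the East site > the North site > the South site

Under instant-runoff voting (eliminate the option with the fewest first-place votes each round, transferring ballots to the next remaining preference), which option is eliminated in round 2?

Round 1: the North site 7, the Downtown lot 5, the South site 5, the East site 11, the West site 2. Eliminate the West site.
Round 2: the North site 7, the Downtown lot 7, the South site 5, the East site 11. Eliminate the South site.

the South site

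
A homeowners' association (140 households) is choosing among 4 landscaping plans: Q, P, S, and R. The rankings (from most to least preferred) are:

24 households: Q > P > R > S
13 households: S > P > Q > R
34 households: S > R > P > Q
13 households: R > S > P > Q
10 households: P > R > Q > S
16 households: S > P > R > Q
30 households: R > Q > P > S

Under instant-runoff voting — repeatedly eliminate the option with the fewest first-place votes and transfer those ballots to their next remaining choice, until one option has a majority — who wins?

R

Round 1: Q 24, P 10, S 63, R 43. Eliminate P.
Round 2: Q 24, S 63, R 53. Eliminate Q.
Round 3: S 63, R 77. R has a majority.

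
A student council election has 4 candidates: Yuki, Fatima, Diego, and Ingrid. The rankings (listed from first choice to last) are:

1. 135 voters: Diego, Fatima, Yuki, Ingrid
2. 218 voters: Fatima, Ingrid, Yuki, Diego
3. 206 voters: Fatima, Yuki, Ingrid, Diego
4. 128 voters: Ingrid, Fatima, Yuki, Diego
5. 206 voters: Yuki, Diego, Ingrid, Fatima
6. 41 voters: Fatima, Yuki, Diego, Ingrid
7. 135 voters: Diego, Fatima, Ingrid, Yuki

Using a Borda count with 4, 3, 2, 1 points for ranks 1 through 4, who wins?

Fatima

Yuki: 135·2 + 218·2 + 206·3 + 128·2 + 206·4 + 41·3 + 135·1 = 2662
Fatima: 135·3 + 218·4 + 206·4 + 128·3 + 206·1 + 41·4 + 135·3 = 3260
Diego: 135·4 + 218·1 + 206·1 + 128·1 + 206·3 + 41·2 + 135·4 = 2332
Ingrid: 135·1 + 218·3 + 206·2 + 128·4 + 206·2 + 41·1 + 135·2 = 2436
Fatima has the highest Borda score (3260).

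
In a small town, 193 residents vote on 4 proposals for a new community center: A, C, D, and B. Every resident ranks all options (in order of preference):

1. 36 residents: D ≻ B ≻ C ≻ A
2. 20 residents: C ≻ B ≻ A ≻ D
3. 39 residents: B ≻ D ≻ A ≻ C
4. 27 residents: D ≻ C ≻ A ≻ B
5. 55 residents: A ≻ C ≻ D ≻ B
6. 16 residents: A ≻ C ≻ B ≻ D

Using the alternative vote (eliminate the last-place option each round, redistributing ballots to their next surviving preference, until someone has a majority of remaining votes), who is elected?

Round 1: A 71, C 20, D 63, B 39. Eliminate C.
Round 2: A 71, D 63, B 59. Eliminate B.
Round 3: A 91, D 102. D has a majority.

D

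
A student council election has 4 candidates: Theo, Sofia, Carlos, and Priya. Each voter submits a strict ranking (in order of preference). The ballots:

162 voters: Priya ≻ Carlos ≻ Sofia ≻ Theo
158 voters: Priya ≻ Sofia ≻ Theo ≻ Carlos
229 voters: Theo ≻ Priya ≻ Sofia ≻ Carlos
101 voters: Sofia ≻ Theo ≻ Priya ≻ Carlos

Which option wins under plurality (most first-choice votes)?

First-place votes: Theo 229, Sofia 101, Carlos 0, Priya 320.
Priya has the most first-place votes.

Priya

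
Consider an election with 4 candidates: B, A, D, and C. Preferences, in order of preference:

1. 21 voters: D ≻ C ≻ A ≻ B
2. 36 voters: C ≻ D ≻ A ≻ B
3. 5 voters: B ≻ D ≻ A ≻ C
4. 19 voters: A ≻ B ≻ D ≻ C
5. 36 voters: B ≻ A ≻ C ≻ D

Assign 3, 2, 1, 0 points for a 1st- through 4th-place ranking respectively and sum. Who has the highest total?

A

B: 21·0 + 36·0 + 5·3 + 19·2 + 36·3 = 161
A: 21·1 + 36·1 + 5·1 + 19·3 + 36·2 = 191
D: 21·3 + 36·2 + 5·2 + 19·1 + 36·0 = 164
C: 21·2 + 36·3 + 5·0 + 19·0 + 36·1 = 186
A has the highest Borda score (191).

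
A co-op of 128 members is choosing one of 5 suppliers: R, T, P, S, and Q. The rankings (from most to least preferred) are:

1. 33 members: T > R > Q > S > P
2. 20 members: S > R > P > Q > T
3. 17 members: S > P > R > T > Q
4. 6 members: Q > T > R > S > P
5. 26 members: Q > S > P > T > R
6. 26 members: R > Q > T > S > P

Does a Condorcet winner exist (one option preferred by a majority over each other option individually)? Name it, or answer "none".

none

Checking pairwise contests:
T beats R 65–63.
Q beats T 78–50.
R beats P 85–43.
R beats S 65–63.
R beats Q 96–32.
Every option loses at least one head-to-head, so there is no Condorcet winner.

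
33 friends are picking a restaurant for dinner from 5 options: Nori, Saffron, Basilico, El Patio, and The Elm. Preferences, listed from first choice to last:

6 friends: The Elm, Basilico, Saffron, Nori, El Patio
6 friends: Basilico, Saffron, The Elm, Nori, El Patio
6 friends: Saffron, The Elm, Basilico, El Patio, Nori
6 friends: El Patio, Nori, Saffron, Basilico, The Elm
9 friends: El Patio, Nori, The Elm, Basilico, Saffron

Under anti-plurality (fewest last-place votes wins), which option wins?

Last-place votes: Nori 6, Saffron 9, Basilico 0, El Patio 12, The Elm 6.
Basilico is ranked last by the fewest voters, so Basilico wins.

Basilico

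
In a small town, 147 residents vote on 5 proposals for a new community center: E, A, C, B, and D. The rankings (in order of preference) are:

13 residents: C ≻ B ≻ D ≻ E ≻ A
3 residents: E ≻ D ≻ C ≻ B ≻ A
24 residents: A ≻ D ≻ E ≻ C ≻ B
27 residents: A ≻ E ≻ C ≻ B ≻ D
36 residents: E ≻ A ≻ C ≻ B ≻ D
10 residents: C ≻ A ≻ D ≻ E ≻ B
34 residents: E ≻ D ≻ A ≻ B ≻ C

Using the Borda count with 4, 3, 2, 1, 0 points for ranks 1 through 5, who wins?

E

E: 13·1 + 3·4 + 24·2 + 27·3 + 36·4 + 10·1 + 34·4 = 444
A: 13·0 + 3·0 + 24·4 + 27·4 + 36·3 + 10·3 + 34·2 = 410
C: 13·4 + 3·2 + 24·1 + 27·2 + 36·2 + 10·4 + 34·0 = 248
B: 13·3 + 3·1 + 24·0 + 27·1 + 36·1 + 10·0 + 34·1 = 139
D: 13·2 + 3·3 + 24·3 + 27·0 + 36·0 + 10·2 + 34·3 = 229
E has the highest Borda score (444).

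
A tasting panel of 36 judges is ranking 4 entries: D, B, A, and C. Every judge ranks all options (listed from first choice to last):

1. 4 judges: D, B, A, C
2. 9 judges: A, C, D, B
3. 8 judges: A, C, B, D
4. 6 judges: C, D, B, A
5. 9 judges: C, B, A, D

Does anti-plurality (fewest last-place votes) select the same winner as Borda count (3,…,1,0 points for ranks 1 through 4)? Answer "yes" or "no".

yes

Anti-plurality — last-place votes: D 17, B 9, A 6, C 4. Winner: C.
Borda — scores: D 33, B 40, A 64, C 79. Winner: C.
The two methods agree.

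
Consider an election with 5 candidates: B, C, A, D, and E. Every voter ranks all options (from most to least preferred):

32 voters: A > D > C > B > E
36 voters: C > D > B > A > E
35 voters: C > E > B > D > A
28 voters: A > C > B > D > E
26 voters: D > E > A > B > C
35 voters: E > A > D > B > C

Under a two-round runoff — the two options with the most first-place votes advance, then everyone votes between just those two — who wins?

Round 1 first-place votes: B 0, C 71, A 60, D 26, E 35.
C and A advance.
Runoff: C is preferred to A by 71 voters; A by 121.
A wins the runoff.

A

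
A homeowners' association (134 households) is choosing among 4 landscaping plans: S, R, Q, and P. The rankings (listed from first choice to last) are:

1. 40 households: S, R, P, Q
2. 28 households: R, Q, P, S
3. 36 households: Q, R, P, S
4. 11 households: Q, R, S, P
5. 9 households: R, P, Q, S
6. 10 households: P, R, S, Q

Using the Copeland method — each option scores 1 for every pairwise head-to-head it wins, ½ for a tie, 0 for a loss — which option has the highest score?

R

S: loses to R, Q, and P → score 0.
R: beats S, Q, and P → score 3.
Q: beats S and P; loses to R → score 2.
P: beats S; loses to R and Q → score 1.
R has the best pairwise record.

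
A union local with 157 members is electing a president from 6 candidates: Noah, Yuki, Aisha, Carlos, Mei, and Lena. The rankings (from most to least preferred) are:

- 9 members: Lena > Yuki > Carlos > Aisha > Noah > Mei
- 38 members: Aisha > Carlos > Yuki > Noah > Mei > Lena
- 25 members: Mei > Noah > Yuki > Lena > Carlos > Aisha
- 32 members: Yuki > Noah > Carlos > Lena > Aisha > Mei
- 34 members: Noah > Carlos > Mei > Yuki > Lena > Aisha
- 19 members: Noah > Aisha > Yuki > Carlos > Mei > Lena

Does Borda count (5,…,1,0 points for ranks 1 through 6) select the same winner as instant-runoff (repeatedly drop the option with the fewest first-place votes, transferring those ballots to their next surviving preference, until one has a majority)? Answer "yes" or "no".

no

Borda — scores: Noah 578, Yuki 510, Aisha 316, Carlos 474, Mei 284, Lena 193. Winner: Noah.
Instant-runoff — R1 Noah 53, Yuki 32, Aisha 38, Carlos 0, Mei 25, Lena 9 (Carlos out); R2 Noah 53, Yuki 32, Aisha 38, Mei 25, Lena 9 (Lena out); R3 Noah 53, Yuki 41, Aisha 38, Mei 25 (Mei out); R4 Noah 78, Yuki 41, Aisha 38 (Aisha out); R5 Noah 78, Yuki 79 (Yuki winner). Winner: Yuki.
The two methods disagree.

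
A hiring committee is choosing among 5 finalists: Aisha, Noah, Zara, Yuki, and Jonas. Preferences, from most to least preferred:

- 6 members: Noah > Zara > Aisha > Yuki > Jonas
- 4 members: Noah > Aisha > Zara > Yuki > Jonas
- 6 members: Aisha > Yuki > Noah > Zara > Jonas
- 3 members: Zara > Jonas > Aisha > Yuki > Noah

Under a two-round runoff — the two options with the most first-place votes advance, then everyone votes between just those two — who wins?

Round 1 first-place votes: Aisha 6, Noah 10, Zara 3, Yuki 0, Jonas 0.
Noah and Aisha advance.
Runoff: Noah is preferred to Aisha by 10 voters; Aisha by 9.
Noah wins the runoff.

Noah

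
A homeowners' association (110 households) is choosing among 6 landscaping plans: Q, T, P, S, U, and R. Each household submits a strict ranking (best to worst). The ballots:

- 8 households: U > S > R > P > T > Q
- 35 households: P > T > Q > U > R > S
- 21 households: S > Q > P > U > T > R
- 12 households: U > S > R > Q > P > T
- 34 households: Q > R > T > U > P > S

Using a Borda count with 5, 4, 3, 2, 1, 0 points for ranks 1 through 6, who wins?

Q: 8·0 + 35·3 + 21·4 + 12·2 + 34·5 = 383
T: 8·1 + 35·4 + 21·1 + 12·0 + 34·3 = 271
P: 8·2 + 35·5 + 21·3 + 12·1 + 34·1 = 300
S: 8·4 + 35·0 + 21·5 + 12·4 + 34·0 = 185
U: 8·5 + 35·2 + 21·2 + 12·5 + 34·2 = 280
R: 8·3 + 35·1 + 21·0 + 12·3 + 34·4 = 231
Q has the highest Borda score (383).

Q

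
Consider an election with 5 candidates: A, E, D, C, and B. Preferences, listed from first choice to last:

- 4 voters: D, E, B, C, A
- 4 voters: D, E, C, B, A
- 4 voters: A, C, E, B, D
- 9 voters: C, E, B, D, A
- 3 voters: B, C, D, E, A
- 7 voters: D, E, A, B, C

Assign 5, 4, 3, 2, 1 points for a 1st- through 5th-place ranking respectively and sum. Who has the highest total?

E

A: 4·1 + 4·1 + 4·5 + 9·1 + 3·1 + 7·3 = 61
E: 4·4 + 4·4 + 4·3 + 9·4 + 3·2 + 7·4 = 114
D: 4·5 + 4·5 + 4·1 + 9·2 + 3·3 + 7·5 = 106
C: 4·2 + 4·3 + 4·4 + 9·5 + 3·4 + 7·1 = 100
B: 4·3 + 4·2 + 4·2 + 9·3 + 3·5 + 7·2 = 84
E has the highest Borda score (114).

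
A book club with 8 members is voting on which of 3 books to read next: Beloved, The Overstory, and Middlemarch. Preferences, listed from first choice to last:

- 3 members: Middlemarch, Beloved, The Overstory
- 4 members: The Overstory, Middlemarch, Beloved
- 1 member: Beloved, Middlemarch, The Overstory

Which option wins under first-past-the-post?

First-place votes: Beloved 1, The Overstory 4, Middlemarch 3.
The Overstory has the most first-place votes.

The Overstory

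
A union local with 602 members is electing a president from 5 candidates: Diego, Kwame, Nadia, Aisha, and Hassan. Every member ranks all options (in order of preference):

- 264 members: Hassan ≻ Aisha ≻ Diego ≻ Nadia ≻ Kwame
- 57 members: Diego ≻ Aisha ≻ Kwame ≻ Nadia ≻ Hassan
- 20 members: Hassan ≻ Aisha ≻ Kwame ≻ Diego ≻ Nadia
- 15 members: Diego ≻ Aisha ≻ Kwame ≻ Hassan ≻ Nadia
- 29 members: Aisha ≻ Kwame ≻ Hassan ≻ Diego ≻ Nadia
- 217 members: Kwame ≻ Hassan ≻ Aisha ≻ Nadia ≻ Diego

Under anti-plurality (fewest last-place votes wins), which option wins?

Last-place votes: Diego 217, Kwame 264, Nadia 64, Aisha 0, Hassan 57.
Aisha is ranked last by the fewest voters, so Aisha wins.

Aisha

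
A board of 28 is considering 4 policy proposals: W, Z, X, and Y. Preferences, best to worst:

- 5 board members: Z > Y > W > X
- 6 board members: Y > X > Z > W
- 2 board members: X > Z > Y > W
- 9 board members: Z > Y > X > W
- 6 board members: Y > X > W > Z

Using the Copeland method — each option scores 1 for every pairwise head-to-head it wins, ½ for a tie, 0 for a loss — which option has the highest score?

Z

W: loses to Z, X, and Y → score 0.
Z: beats W and Y; ties X → score 2.5.
X: beats W; ties Z; loses to Y → score 1.5.
Y: beats W and X; loses to Z → score 2.
Z has the best pairwise record.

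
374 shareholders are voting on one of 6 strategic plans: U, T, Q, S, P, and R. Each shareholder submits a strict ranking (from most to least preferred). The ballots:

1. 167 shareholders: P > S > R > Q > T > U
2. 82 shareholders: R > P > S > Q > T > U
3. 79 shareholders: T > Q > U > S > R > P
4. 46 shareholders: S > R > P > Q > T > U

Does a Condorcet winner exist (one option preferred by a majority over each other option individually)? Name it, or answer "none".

none

Checking pairwise contests:
T beats U 374–0.
Q beats T 295–79.
S beats Q 295–79.
P beats S 249–125.
R beats P 207–167.
S beats R 292–82.
Every option loses at least one head-to-head, so there is no Condorcet winner.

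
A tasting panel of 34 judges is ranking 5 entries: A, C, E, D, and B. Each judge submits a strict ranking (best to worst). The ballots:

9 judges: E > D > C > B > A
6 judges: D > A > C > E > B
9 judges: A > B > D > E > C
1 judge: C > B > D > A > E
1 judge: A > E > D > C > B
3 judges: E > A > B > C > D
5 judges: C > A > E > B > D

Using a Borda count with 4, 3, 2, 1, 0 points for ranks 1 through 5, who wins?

A: 9·0 + 6·3 + 9·4 + 1·1 + 1·4 + 3·3 + 5·3 = 83
C: 9·2 + 6·2 + 9·0 + 1·4 + 1·1 + 3·1 + 5·4 = 58
E: 9·4 + 6·1 + 9·1 + 1·0 + 1·3 + 3·4 + 5·2 = 76
D: 9·3 + 6·4 + 9·2 + 1·2 + 1·2 + 3·0 + 5·0 = 73
B: 9·1 + 6·0 + 9·3 + 1·3 + 1·0 + 3·2 + 5·1 = 50
A has the highest Borda score (83).

A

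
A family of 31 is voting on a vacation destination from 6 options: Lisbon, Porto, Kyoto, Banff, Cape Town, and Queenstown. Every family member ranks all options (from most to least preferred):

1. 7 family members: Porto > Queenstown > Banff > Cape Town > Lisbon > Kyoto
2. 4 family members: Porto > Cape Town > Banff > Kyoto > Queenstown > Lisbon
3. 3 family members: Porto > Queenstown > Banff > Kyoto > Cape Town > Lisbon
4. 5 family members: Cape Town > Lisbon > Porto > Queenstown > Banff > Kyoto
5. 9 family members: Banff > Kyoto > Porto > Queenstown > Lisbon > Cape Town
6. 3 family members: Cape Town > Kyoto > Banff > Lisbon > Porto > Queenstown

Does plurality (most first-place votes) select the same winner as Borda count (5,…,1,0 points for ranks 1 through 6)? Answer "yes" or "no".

Plurality — first-place votes: Lisbon 0, Porto 14, Kyoto 0, Banff 9, Cape Town 8, Queenstown 0. Winner: Porto.
Borda — scores: Lisbon 42, Porto 115, Kyoto 62, Banff 101, Cape Town 73, Queenstown 72. Winner: Porto.
The two methods agree.

yes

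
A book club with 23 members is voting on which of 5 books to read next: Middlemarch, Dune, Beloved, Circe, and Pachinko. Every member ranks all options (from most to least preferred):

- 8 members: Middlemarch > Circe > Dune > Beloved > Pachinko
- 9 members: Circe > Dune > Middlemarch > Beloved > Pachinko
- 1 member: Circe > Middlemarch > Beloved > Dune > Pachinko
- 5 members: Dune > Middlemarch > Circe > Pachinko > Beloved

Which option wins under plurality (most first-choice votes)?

First-place votes: Middlemarch 8, Dune 5, Beloved 0, Circe 10, Pachinko 0.
Circe has the most first-place votes.

Circe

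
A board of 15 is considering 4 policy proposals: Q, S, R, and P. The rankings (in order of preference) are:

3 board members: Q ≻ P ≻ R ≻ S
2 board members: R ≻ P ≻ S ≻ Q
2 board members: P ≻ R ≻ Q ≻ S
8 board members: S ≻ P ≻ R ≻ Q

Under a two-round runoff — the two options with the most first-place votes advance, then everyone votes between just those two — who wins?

S

Round 1 first-place votes: Q 3, S 8, R 2, P 2.
S and Q advance.
Runoff: S is preferred to Q by 10 voters; Q by 5.
S wins the runoff.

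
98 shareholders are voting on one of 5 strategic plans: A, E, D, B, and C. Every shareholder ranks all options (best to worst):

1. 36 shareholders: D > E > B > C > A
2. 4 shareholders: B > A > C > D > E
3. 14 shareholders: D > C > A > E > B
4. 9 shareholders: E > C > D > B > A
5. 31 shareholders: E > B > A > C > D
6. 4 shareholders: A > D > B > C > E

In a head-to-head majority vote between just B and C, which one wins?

Voters preferring B to C: 75; preferring C to B: 23.
B wins the head-to-head.

B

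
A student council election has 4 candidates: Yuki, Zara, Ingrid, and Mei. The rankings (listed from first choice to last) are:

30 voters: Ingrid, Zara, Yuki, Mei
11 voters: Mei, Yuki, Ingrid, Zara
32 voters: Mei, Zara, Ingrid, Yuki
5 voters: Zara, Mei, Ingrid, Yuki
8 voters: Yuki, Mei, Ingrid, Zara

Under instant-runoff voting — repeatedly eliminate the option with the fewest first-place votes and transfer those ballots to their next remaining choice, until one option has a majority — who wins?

Mei

Round 1: Yuki 8, Zara 5, Ingrid 30, Mei 43. Eliminate Zara.
Round 2: Yuki 8, Ingrid 30, Mei 48. Mei has a majority.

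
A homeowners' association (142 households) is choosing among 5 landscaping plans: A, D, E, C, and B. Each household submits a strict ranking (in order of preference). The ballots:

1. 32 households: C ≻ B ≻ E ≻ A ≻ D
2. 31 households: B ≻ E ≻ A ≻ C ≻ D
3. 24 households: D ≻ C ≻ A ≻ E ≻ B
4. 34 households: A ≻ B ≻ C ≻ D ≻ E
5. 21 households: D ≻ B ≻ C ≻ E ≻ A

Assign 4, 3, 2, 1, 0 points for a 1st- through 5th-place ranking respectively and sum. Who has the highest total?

B

A: 32·1 + 31·2 + 24·2 + 34·4 + 21·0 = 278
D: 32·0 + 31·0 + 24·4 + 34·1 + 21·4 = 214
E: 32·2 + 31·3 + 24·1 + 34·0 + 21·1 = 202
C: 32·4 + 31·1 + 24·3 + 34·2 + 21·2 = 341
B: 32·3 + 31·4 + 24·0 + 34·3 + 21·3 = 385
B has the highest Borda score (385).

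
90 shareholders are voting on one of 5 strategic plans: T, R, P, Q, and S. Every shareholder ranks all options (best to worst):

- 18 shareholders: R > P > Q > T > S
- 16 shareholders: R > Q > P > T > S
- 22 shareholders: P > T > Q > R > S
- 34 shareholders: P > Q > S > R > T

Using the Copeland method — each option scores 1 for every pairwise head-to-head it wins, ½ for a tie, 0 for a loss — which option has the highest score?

T: beats S; loses to R, P, and Q → score 1.
R: beats T and S; loses to P and Q → score 2.
P: beats T, R, Q, and S → score 4.
Q: beats T, R, and S; loses to P → score 3.
S: loses to T, R, P, and Q → score 0.
P has the best pairwise record.

P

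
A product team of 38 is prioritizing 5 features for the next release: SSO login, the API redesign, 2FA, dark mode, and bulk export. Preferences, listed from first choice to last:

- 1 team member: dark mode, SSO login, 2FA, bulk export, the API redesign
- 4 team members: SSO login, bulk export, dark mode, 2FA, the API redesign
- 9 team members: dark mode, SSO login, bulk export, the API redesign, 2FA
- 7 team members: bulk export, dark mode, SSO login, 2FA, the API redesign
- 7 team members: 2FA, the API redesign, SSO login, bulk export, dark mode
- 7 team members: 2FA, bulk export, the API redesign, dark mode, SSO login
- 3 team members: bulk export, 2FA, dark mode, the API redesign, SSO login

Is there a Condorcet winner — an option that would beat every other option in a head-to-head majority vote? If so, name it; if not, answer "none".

Checking pairwise contests:
dark mode beats SSO login 27–11.
SSO login beats the API redesign 21–17.
SSO login beats 2FA 21–17.
bulk export beats dark mode 28–10.
SSO login beats bulk export 21–17.
Every option loses at least one head-to-head, so there is no Condorcet winner.

none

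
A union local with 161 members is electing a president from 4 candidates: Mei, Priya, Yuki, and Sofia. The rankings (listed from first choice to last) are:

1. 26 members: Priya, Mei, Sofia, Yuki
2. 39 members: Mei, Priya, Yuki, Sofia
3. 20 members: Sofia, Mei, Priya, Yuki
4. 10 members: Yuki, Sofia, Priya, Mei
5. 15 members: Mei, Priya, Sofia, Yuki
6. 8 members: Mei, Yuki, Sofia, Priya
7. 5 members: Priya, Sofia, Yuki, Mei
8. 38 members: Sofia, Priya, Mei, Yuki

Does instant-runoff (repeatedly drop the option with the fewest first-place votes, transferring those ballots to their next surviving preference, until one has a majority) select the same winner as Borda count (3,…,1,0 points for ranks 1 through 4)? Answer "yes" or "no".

yes

Instant-runoff — R1 Mei 62, Priya 31, Yuki 10, Sofia 58 (Yuki out); R2 Mei 62, Priya 31, Sofia 68 (Priya out); R3 Mei 88, Sofia 73 (Mei winner). Winner: Mei.
Borda — scores: Mei 316, Priya 307, Yuki 90, Sofia 253. Winner: Mei.
The two methods agree.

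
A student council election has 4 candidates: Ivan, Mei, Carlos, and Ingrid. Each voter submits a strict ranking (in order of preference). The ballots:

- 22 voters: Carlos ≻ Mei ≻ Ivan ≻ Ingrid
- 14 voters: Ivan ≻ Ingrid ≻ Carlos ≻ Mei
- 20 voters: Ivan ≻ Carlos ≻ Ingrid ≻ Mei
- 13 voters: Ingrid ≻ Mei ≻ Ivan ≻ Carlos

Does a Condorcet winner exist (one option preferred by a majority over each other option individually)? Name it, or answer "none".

none

Checking pairwise contests:
Mei beats Ivan 35–34.
Carlos beats Mei 56–13.
Ivan beats Carlos 47–22.
Ivan beats Ingrid 56–13.
Every option loses at least one head-to-head, so there is no Condorcet winner.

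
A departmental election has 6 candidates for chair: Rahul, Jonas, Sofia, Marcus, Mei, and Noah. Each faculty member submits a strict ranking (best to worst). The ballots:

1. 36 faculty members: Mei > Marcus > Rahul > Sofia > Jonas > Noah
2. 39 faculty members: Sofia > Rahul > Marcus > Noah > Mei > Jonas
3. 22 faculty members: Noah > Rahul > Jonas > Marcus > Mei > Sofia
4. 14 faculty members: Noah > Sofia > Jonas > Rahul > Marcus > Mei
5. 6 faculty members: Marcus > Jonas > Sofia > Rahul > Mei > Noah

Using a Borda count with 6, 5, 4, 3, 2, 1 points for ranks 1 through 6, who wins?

Rahul

Rahul: 36·4 + 39·5 + 22·5 + 14·3 + 6·3 = 509
Jonas: 36·2 + 39·1 + 22·4 + 14·4 + 6·5 = 285
Sofia: 36·3 + 39·6 + 22·1 + 14·5 + 6·4 = 458
Marcus: 36·5 + 39·4 + 22·3 + 14·2 + 6·6 = 466
Mei: 36·6 + 39·2 + 22·2 + 14·1 + 6·2 = 364
Noah: 36·1 + 39·3 + 22·6 + 14·6 + 6·1 = 375
Rahul has the highest Borda score (509).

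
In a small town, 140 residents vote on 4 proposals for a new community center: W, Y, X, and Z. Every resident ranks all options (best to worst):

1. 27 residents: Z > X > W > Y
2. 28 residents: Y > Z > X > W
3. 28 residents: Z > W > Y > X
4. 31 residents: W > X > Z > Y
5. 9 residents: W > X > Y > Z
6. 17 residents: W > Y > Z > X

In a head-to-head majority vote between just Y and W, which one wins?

Voters preferring Y to W: 28; preferring W to Y: 112.
W wins the head-to-head.

W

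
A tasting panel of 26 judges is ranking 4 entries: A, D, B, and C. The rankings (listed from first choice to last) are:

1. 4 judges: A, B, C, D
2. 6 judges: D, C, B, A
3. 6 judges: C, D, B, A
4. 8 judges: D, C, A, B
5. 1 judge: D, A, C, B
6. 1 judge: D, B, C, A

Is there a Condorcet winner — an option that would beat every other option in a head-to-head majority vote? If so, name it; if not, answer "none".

D vs A: 22–4 for D.
D vs B: 22–4 for D.
D vs C: 16–10 for D.
D beats every other option head-to-head.

D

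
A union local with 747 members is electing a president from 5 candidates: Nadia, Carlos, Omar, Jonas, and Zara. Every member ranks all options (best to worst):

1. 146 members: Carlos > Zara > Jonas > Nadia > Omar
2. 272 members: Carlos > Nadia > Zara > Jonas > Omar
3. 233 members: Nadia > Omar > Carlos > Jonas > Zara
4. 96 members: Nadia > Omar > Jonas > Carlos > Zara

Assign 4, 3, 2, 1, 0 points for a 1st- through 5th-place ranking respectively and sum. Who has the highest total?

Nadia: 146·1 + 272·3 + 233·4 + 96·4 = 2278
Carlos: 146·4 + 272·4 + 233·2 + 96·1 = 2234
Omar: 146·0 + 272·0 + 233·3 + 96·3 = 987
Jonas: 146·2 + 272·1 + 233·1 + 96·2 = 989
Zara: 146·3 + 272·2 + 233·0 + 96·0 = 982
Nadia has the highest Borda score (2278).

Nadia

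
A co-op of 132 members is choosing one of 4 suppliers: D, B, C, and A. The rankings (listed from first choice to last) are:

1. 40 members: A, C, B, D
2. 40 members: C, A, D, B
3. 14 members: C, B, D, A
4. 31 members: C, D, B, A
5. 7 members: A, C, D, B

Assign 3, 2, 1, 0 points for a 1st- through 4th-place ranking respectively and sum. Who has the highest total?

D: 40·0 + 40·1 + 14·1 + 31·2 + 7·1 = 123
B: 40·1 + 40·0 + 14·2 + 31·1 + 7·0 = 99
C: 40·2 + 40·3 + 14·3 + 31·3 + 7·2 = 349
A: 40·3 + 40·2 + 14·0 + 31·0 + 7·3 = 221
C has the highest Borda score (349).

C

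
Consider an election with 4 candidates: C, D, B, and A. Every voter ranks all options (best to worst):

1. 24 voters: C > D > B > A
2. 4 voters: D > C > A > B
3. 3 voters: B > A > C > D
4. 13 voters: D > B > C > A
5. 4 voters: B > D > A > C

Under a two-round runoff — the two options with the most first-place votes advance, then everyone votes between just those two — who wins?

C

Round 1 first-place votes: C 24, D 17, B 7, A 0.
C and D advance.
Runoff: C is preferred to D by 27 voters; D by 21.
C wins the runoff.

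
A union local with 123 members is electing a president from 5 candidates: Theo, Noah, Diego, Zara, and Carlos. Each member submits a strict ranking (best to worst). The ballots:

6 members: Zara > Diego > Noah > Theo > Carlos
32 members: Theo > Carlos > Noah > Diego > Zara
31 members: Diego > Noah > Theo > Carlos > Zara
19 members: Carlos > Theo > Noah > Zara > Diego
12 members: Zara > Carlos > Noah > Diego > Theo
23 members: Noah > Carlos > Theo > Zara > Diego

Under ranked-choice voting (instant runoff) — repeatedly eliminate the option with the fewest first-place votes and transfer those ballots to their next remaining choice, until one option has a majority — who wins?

Carlos

Round 1: Theo 32, Noah 23, Diego 31, Zara 18, Carlos 19. Eliminate Zara.
Round 2: Theo 32, Noah 23, Diego 37, Carlos 31. Eliminate Noah.
Round 3: Theo 32, Diego 37, Carlos 54. Eliminate Theo.
Round 4: Diego 37, Carlos 86. Carlos has a majority.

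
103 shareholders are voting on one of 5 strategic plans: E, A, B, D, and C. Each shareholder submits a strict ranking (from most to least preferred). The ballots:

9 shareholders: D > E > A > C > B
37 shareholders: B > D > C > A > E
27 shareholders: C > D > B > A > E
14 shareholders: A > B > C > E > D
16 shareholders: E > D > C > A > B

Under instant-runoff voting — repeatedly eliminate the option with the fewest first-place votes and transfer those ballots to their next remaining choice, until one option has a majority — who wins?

Round 1: E 16, A 14, B 37, D 9, C 27. Eliminate D.
Round 2: E 25, A 14, B 37, C 27. Eliminate A.
Round 3: E 25, B 51, C 27. Eliminate E.
Round 4: B 51, C 52. C has a majority.

C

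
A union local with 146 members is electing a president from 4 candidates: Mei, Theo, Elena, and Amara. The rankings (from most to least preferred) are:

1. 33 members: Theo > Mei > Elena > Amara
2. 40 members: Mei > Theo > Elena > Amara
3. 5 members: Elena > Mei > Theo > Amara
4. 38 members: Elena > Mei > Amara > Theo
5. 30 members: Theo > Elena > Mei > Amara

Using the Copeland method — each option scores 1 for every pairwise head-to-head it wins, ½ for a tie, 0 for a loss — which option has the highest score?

Mei

Mei: beats Theo and Amara; ties Elena → score 2.5.
Theo: beats Elena and Amara; loses to Mei → score 2.
Elena: beats Amara; ties Mei; loses to Theo → score 1.5.
Amara: loses to Mei, Theo, and Elena → score 0.
Mei has the best pairwise record.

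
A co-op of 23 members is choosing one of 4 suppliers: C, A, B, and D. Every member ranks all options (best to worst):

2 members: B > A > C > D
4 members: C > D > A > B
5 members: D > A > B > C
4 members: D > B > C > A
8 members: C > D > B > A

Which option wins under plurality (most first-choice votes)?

First-place votes: C 12, A 0, B 2, D 9.
C has the most first-place votes.

C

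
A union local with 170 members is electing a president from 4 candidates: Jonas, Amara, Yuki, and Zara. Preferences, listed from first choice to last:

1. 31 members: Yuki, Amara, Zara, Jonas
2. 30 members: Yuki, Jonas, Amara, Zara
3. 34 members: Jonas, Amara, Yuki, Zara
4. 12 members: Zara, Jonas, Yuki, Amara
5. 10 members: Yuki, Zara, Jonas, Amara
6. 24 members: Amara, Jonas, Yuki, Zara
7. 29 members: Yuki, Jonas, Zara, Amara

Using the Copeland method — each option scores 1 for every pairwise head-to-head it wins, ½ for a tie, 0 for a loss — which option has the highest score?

Jonas: beats Amara and Zara; loses to Yuki → score 2.
Amara: beats Zara; loses to Jonas and Yuki → score 1.
Yuki: beats Jonas, Amara, and Zara → score 3.
Zara: loses to Jonas, Amara, and Yuki → score 0.
Yuki has the best pairwise record.

Yuki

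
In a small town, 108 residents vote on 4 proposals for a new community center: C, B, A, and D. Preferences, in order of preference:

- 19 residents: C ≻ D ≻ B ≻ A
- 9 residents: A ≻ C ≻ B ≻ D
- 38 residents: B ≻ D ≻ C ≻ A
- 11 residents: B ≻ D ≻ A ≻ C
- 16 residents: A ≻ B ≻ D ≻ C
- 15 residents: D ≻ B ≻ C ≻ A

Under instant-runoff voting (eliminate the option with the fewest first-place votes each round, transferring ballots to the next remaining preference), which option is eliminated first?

Round 1: C 19, B 49, A 25, D 15. Eliminate D.

D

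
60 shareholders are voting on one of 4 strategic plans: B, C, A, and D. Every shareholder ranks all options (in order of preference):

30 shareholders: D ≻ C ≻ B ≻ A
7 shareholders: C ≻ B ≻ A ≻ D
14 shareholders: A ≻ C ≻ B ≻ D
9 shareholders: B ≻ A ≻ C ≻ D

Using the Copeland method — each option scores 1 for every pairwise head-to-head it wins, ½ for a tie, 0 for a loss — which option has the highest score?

B: beats A; ties D; loses to C → score 1.5.
C: beats B and A; ties D → score 2.5.
A: ties D; loses to B and C → score 0.5.
D: ties B, C, and A → score 1.5.
C has the best pairwise record.

C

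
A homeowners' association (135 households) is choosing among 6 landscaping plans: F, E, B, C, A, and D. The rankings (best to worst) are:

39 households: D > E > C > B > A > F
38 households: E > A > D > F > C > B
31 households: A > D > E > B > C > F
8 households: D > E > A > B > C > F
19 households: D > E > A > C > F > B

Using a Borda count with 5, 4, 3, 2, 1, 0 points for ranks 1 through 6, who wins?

F: 39·0 + 38·2 + 31·0 + 8·0 + 19·1 = 95
E: 39·4 + 38·5 + 31·3 + 8·4 + 19·4 = 547
B: 39·2 + 38·0 + 31·2 + 8·2 + 19·0 = 156
C: 39·3 + 38·1 + 31·1 + 8·1 + 19·2 = 232
A: 39·1 + 38·4 + 31·5 + 8·3 + 19·3 = 427
D: 39·5 + 38·3 + 31·4 + 8·5 + 19·5 = 568
D has the highest Borda score (568).

D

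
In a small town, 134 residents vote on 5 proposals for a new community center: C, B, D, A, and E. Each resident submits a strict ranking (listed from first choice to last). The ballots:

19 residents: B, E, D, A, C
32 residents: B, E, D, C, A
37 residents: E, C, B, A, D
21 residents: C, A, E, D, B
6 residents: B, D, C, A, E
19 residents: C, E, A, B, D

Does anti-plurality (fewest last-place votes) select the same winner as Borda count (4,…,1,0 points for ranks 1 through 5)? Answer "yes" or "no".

Anti-plurality — last-place votes: C 19, B 21, D 56, A 32, E 6. Winner: E.
Borda — scores: C 315, B 321, D 141, A 163, E 400. Winner: E.
The two methods agree.

yes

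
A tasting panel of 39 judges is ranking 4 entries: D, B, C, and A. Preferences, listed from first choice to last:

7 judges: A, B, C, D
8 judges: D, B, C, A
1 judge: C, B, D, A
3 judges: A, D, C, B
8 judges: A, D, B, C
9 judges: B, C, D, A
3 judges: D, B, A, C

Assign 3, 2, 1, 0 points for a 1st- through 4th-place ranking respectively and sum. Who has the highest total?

D: 7·0 + 8·3 + 1·1 + 3·2 + 8·2 + 9·1 + 3·3 = 65
B: 7·2 + 8·2 + 1·2 + 3·0 + 8·1 + 9·3 + 3·2 = 73
C: 7·1 + 8·1 + 1·3 + 3·1 + 8·0 + 9·2 + 3·0 = 39
A: 7·3 + 8·0 + 1·0 + 3·3 + 8·3 + 9·0 + 3·1 = 57
B has the highest Borda score (73).

B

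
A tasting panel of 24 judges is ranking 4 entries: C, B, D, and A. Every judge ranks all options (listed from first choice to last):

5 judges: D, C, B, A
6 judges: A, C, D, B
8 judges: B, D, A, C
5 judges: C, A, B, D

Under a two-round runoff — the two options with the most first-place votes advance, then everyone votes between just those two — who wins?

B

Round 1 first-place votes: C 5, B 8, D 5, A 6.
B and A advance.
Runoff: B is preferred to A by 13 voters; A by 11.
B wins the runoff.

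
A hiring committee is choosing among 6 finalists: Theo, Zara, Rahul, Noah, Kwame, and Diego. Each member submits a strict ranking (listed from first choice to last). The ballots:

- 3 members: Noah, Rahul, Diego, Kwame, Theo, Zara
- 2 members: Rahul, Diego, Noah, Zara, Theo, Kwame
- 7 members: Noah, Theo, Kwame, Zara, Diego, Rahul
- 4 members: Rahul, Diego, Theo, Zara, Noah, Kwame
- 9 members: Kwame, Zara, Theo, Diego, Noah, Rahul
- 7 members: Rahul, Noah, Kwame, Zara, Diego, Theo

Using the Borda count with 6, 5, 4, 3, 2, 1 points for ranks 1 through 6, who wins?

Theo: 3·2 + 2·2 + 7·5 + 4·4 + 9·4 + 7·1 = 104
Zara: 3·1 + 2·3 + 7·3 + 4·3 + 9·5 + 7·3 = 108
Rahul: 3·5 + 2·6 + 7·1 + 4·6 + 9·1 + 7·6 = 109
Noah: 3·6 + 2·4 + 7·6 + 4·2 + 9·2 + 7·5 = 129
Kwame: 3·3 + 2·1 + 7·4 + 4·1 + 9·6 + 7·4 = 125
Diego: 3·4 + 2·5 + 7·2 + 4·5 + 9·3 + 7·2 = 97
Noah has the highest Borda score (129).

Noah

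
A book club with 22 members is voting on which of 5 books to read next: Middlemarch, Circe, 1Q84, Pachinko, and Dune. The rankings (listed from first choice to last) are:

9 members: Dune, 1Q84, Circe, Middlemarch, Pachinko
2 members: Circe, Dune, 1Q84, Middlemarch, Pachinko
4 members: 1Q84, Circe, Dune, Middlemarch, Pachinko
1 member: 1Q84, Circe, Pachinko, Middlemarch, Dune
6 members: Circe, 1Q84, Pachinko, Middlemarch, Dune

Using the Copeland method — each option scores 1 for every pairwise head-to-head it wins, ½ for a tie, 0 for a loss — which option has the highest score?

Middlemarch: beats Pachinko; loses to Circe, 1Q84, and Dune → score 1.
Circe: beats Middlemarch, Pachinko, and Dune; loses to 1Q84 → score 3.
1Q84: beats Middlemarch, Circe, and Pachinko; ties Dune → score 3.5.
Pachinko: loses to Middlemarch, Circe, 1Q84, and Dune → score 0.
Dune: beats Middlemarch and Pachinko; ties 1Q84; loses to Circe → score 2.5.
1Q84 has the best pairwise record.

1Q84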